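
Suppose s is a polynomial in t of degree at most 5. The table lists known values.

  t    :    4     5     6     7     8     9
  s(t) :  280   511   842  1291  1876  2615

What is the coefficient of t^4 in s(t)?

Write s(t) = at^5 + bt^4 + ct³ + dt² + et + p; the 6 given values yield a linear system in the 6 coefficients.
Solving, the top 2 coefficients vanish, and s(t) = 3t³ + 5t² + 3t - 4.
The coefficient of t^4 is 0.

0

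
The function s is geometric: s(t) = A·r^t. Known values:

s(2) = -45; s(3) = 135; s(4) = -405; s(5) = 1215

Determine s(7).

10935

Consecutive ratio: 135/(-45) = -3, and -405/135 = -3, so r = -3.
Then A·(-3)^2 = -45 gives A = -5, and s(t) = -5·(-3)^t.
s(7) = -5·(-3)^7 = 10935.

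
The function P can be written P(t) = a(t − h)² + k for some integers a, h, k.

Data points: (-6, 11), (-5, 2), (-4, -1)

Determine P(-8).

First differences -9, -3; second difference 6 = 2a, so a = 3.
Expanding, the t-coefficient is −2ah = -6h; matching it to the data gives h = -4, and then k = -1.
So P(t) = 3(t + 4)² − 1.
P(-8) = 3·(-4)² − 1 = 47.

47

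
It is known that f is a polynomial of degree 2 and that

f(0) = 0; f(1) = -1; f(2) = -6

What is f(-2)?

-10

Write f(x) = ax² + bx + c; the 3 given values yield a linear system in the 3 coefficients.
Solving, f(x) = -2x² + x.
Then f(-2) = -10.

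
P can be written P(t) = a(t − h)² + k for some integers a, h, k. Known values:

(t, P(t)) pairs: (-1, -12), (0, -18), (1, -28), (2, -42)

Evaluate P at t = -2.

-10

First differences -6, -10, -14; second difference -4 = 2a, so a = -2.
Expanding, the t-coefficient is −2ah = 4h; matching it to the data gives h = -2, and then k = -10.
So P(t) = -2(t + 2)² − 10.
P(-2) = -2·0² − 10 = -10.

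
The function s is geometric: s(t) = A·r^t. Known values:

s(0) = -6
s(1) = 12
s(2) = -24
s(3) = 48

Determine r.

-2

Consecutive ratio: 12/(-6) = -2, and -24/12 = -2, so r = -2.
Then A·(-2)^0 = -6 gives A = -6, and s(t) = -6·(-2)^t.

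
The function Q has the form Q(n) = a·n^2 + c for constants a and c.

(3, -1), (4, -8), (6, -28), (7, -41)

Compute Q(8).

From Q(3) = -1 and Q(4) = -8: 9a + c = -1 and 16a + c = -8.
Subtracting: 7a = -7, so a = -1; then c = -1 − (-1)·9 = 8.
So Q(n) = -1n² + 8, and Q(8) = -56.

-56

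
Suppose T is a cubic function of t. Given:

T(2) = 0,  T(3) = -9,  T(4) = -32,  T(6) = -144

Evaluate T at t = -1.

3

Write T(t) = at³ + bt² + ct + d; the 4 given values yield a linear system in the 4 coefficients.
Solving, T(t) = -t³ + 2t².
Then T(-1) = 3.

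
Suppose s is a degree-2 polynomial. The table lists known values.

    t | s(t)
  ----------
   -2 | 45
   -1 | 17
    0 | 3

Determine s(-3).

Write s(t) = at² + bt + c; the 3 given values yield a linear system in the 3 coefficients.
Solving, s(t) = 7t² - 7t + 3.
Then s(-3) = 87.

87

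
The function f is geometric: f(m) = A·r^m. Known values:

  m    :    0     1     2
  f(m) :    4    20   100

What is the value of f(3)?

Consecutive ratio: 20/4 = 5, and 100/20 = 5, so r = 5.
Then A·5^0 = 4 gives A = 4, and f(m) = 4·5^m.
f(3) = 4·5^3 = 500.

500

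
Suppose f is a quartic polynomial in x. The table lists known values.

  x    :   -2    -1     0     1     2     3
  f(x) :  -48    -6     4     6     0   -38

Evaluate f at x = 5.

-426

Write f(x) = ax^4 + bx³ + cx² + dx + e; the 6 given values yield a linear system in the 5 coefficients.
Solving, f(x) = -x^4 + 2x³ - 3x² + 4x + 4.
Then f(5) = -426.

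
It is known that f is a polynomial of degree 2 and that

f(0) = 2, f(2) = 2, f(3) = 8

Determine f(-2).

18

Write f(t) = at² + bt + c; the 3 given values yield a linear system in the 3 coefficients.
Solving, f(t) = 2t² - 4t + 2.
Then f(-2) = 18.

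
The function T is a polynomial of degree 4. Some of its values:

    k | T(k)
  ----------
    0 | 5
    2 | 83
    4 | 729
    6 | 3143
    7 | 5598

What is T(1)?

Write T(k) = ak^4 + bk³ + ck² + dk + e; the 5 given values yield a linear system in the 5 coefficients.
Solving, T(k) = 2k^4 + k³ + 9k² + k + 5.
Then T(1) = 18.

18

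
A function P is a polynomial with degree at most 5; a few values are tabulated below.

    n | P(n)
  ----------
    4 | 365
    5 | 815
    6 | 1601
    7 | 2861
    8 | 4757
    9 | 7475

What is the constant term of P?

5

Write P(n) = an^5 + bn^4 + cn³ + dn² + en + p; the 6 given values yield a linear system in the 6 coefficients.
Solving, the leading coefficient vanishes, and P(n) = n^4 + n³ + 2n² + 2n + 5.
The constant term is P(0) = 5.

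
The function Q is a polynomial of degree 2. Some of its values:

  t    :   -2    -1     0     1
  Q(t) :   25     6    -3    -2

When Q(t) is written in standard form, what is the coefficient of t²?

First differences: -19, -9, 1. Second differences: 10, 10.
Level-2 differences are constant, so Q has degree 2.
Fitting a degree-2 polynomial gives Q(t) = 5t² - 4t - 3.
The coefficient of t² is 5.

5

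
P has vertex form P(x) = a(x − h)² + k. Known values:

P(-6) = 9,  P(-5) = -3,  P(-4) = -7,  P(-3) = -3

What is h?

-4

First differences -12, -4, 4; second difference 8 = 2a, so a = 4.
Expanding, the x-coefficient is −2ah = -8h; matching it to the data gives h = -4, and then k = -7.
So P(x) = 4(x + 4)² − 7.
Hence h = -4.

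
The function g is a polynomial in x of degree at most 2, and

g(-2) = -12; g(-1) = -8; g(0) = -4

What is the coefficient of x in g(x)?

First differences: 4, 4.
Level-1 differences are constant, so g has degree 1.
Fitting a degree-1 polynomial gives g(x) = 4x - 4.
The coefficient of x is 4.

4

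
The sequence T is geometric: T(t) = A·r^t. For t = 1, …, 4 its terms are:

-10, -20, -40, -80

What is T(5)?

-160

Consecutive ratio: -20/(-10) = 2, and -40/(-20) = 2, so r = 2.
Then A·2^1 = -10 gives A = -5, and T(t) = -5·2^t.
T(5) = -5·2^5 = -160.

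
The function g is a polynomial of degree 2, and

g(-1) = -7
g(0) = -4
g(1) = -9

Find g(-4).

Write g(t) = at² + bt + c; the 3 given values yield a linear system in the 3 coefficients.
Solving, g(t) = -4t² - t - 4.
Then g(-4) = -64.

-64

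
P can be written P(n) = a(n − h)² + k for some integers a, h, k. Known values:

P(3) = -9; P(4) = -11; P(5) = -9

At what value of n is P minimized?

First differences -2, 2; second difference 4 = 2a, so a = 2.
Expanding, the n-coefficient is −2ah = -4h; matching it to the data gives h = 4, and then k = -11.
So P(n) = 2(n − 4)² − 11.
Hence h = 4.

4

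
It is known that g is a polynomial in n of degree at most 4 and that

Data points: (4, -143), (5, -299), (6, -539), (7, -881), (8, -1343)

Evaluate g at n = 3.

First differences: -156, -240, -342, -462. Second differences: -84, -102, -120. Third differences: -18, -18.
Level-3 differences are constant, so g has degree 3.
Fitting a degree-3 polynomial gives g(n) = -3n³ + 3n² + 1.
Then g(3) = -53.

-53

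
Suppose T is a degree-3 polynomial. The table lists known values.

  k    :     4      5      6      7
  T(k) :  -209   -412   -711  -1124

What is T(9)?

-2364

Write T(k) = ak³ + bk² + ck + d; the 4 given values yield a linear system in the 4 coefficients.
Solving, T(k) = -3k³ - 3k² + 7k + 3.
Then T(9) = -2364.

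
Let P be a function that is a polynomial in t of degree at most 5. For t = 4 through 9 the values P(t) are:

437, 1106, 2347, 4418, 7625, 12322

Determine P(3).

First differences: 669, 1241, 2071, 3207, 4697. Second differences: 572, 830, 1136, 1490. Third differences: 258, 306, 354. Fourth differences: 48, 48.
Level-4 differences are constant, so P has degree 4.
Fitting a degree-4 polynomial gives P(t) = 2t^4 - t³ - t² + t + 1.
Then P(3) = 130.

130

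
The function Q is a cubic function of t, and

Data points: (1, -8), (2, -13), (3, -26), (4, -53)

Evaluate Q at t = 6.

Write Q(t) = at³ + bt² + ct + d; the 4 given values yield a linear system in the 4 coefficients.
Solving, Q(t) = -t³ + 2t² - 4t - 5.
Then Q(6) = -173.

-173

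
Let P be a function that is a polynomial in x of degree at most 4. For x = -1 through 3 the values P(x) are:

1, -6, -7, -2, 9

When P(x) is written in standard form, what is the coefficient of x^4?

Write P(x) = ax^4 + bx³ + cx² + dx + e; the 5 given values yield a linear system in the 5 coefficients.
Solving, the top 2 coefficients vanish, and P(x) = 3x² - 4x - 6.
The coefficient of x^4 is 0.

0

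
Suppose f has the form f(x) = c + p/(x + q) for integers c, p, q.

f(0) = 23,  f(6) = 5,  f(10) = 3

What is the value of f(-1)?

(f(x) − c)(x + q) = p for each data point; the three points give a linear system in c and q, then p follows.
Solving: c = -1, q = 2, p = 48, so f(x) = -1 + 48/(x + 2).
Then f(-1) = -1 + 48/1 = 47.

47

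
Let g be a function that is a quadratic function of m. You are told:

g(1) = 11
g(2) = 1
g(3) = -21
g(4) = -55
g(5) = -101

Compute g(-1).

-5

First differences: -10, -22, -34, -46. Second differences: -12, -12, -12.
Level-2 differences are constant, so g has degree 2.
Fitting a degree-2 polynomial gives g(m) = -6m² + 8m + 9.
Then g(-1) = -5.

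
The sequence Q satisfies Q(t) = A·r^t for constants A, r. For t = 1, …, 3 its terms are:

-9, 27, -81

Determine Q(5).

Consecutive ratio: 27/(-9) = -3, and -81/27 = -3, so r = -3.
Then A·(-3)^1 = -9 gives A = 3, and Q(t) = 3·(-3)^t.
Q(5) = 3·(-3)^5 = -729.

-729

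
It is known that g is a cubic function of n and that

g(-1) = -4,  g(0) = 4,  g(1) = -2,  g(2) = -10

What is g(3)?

-8

Write g(n) = an³ + bn² + cn + d; the 4 given values yield a linear system in the 4 coefficients.
Solving, g(n) = 2n³ - 7n² - n + 4.
Then g(3) = -8.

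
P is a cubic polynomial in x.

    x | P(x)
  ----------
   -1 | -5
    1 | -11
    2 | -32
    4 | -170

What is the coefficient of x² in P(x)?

-2

Write P(x) = ax³ + bx² + cx + d; the 4 given values yield a linear system in the 4 coefficients.
Solving, P(x) = -2x³ - 2x² - x - 6.
The coefficient of x² is -2.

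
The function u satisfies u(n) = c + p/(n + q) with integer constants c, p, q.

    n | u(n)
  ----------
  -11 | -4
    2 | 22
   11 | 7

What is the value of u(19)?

5

(u(n) − c)(n + q) = p for each data point; the three points give a linear system in c and q, then p follows.
Solving: c = 2, q = 1, p = 60, so u(n) = 2 + 60/(n + 1).
Then u(19) = 2 + 60/20 = 5.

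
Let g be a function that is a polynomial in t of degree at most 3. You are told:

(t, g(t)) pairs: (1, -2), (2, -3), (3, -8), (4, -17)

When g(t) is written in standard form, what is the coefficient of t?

First differences: -1, -5, -9. Second differences: -4, -4.
Level-2 differences are constant, so g has degree 2.
Fitting a degree-2 polynomial gives g(t) = -2t² + 5t - 5.
The coefficient of t is 5.

5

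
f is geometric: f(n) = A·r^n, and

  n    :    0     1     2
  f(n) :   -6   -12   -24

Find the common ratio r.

Consecutive ratio: -12/(-6) = 2, and -24/(-12) = 2, so r = 2.
Then A·2^0 = -6 gives A = -6, and f(n) = -6·2^n.

2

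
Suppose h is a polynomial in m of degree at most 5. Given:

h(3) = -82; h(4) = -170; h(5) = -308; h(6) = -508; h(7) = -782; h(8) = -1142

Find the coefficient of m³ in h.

-2

First differences: -88, -138, -200, -274, -360. Second differences: -50, -62, -74, -86. Third differences: -12, -12, -12.
Level-3 differences are constant, so h has degree 3.
Fitting a degree-3 polynomial gives h(m) = -2m³ - m² - 7m + 2.
The coefficient of m³ is -2.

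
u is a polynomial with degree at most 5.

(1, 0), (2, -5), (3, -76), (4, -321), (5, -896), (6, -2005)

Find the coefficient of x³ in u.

First differences: -5, -71, -245, -575, -1109. Second differences: -66, -174, -330, -534. Third differences: -108, -156, -204. Fourth differences: -48, -48.
Level-4 differences are constant, so u has degree 4.
Fitting a degree-4 polynomial gives u(x) = -2x^4 + 2x³ + 5x² - 4x - 1.
The coefficient of x³ is 2.

2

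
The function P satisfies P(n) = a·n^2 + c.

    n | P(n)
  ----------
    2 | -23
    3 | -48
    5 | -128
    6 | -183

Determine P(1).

From P(2) = -23 and P(3) = -48: 4a + c = -23 and 9a + c = -48.
Subtracting: 5a = -25, so a = -5; then c = -23 − (-5)·4 = -3.
So P(n) = -5n² − 3, and P(1) = -8.

-8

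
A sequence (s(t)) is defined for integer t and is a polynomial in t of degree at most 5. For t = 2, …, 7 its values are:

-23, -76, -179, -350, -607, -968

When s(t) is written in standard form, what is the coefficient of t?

First differences: -53, -103, -171, -257, -361. Second differences: -50, -68, -86, -104. Third differences: -18, -18, -18.
Level-3 differences are constant, so s has degree 3.
Fitting a degree-3 polynomial gives s(t) = -3t³ + 2t² - 6t + 5.
The coefficient of t is -6.

-6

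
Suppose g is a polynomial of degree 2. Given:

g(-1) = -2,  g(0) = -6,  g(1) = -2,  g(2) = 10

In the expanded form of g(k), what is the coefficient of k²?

4

Write g(k) = ak² + bk + c; the 4 given values yield a linear system in the 3 coefficients.
Solving, g(k) = 4k² - 6.
The coefficient of k² is 4.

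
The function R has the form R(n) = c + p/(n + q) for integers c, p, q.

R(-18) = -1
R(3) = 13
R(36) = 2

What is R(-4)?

(R(n) − c)(n + q) = p for each data point; the three points give a linear system in c and q, then p follows.
Solving: c = 1, q = 0, p = 36, so R(n) = 1 + 36/(n + 0).
Then R(-4) = 1 + 36/(-4) = -8.

-8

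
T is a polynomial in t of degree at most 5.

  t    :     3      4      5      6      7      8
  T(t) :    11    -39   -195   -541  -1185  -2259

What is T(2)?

15

First differences: -50, -156, -346, -644, -1074. Second differences: -106, -190, -298, -430. Third differences: -84, -108, -132. Fourth differences: -24, -24.
Level-4 differences are constant, so T has degree 4.
Fitting a degree-4 polynomial gives T(t) = -t^4 + 4t³ - 4t² + 5t + 5.
Then T(2) = 15.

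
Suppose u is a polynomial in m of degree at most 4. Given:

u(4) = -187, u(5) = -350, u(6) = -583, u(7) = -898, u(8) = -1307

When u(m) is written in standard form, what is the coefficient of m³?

First differences: -163, -233, -315, -409. Second differences: -70, -82, -94. Third differences: -12, -12.
Level-3 differences are constant, so u has degree 3.
Fitting a degree-3 polynomial gives u(m) = -2m³ - 5m² + 4m + 5.
The coefficient of m³ is -2.

-2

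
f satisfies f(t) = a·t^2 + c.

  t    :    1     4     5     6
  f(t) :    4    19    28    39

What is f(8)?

From f(1) = 4 and f(4) = 19: 1a + c = 4 and 16a + c = 19.
Subtracting: 15a = 15, so a = 1; then c = 4 − 1·1 = 3.
So f(t) = 1t² + 3, and f(8) = 67.

67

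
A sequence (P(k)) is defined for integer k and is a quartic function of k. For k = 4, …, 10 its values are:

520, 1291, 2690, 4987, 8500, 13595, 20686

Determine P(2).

22

First differences: 771, 1399, 2297, 3513, 5095, 7091. Second differences: 628, 898, 1216, 1582, 1996. Third differences: 270, 318, 366, 414. Fourth differences: 48, 48, 48.
Level-4 differences are constant, so P has degree 4.
Fitting a degree-4 polynomial gives P(k) = 2k^4 + k³ - 3k² - k - 4.
Then P(2) = 22.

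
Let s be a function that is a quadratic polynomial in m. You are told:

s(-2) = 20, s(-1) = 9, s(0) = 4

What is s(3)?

25

Write s(m) = am² + bm + c; the 3 given values yield a linear system in the 3 coefficients.
Solving, s(m) = 3m² - 2m + 4.
Then s(3) = 25.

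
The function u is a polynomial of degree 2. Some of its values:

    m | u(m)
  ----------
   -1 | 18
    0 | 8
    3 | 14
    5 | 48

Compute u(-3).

Write u(m) = am² + bm + c; the 4 given values yield a linear system in the 3 coefficients.
Solving, u(m) = 3m² - 7m + 8.
Then u(-3) = 56.

56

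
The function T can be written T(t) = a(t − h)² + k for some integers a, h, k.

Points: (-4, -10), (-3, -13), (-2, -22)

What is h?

-4

First differences -3, -9; second difference -6 = 2a, so a = -3.
Expanding, the t-coefficient is −2ah = 6h; matching it to the data gives h = -4, and then k = -10.
So T(t) = -3(t + 4)² − 10.
Hence h = -4.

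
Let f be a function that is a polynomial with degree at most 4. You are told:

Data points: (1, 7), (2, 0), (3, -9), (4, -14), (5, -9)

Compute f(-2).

Write f(k) = ak^4 + bk³ + ck² + dk + e; the 5 given values yield a linear system in the 5 coefficients.
Solving, the leading coefficient vanishes, and f(k) = k³ - 7k² + 7k + 6.
Then f(-2) = -44.

-44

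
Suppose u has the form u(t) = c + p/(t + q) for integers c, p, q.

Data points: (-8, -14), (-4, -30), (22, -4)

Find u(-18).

-9

(u(t) − c)(t + q) = p for each data point; the three points give a linear system in c and q, then p follows.
Solving: c = -6, q = 2, p = 48, so u(t) = -6 + 48/(t + 2).
Then u(-18) = -6 + 48/(-16) = -9.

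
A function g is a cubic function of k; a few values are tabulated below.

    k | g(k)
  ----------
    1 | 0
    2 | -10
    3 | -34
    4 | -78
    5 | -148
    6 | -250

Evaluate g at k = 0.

2

First differences: -10, -24, -44, -70, -102. Second differences: -14, -20, -26, -32. Third differences: -6, -6, -6.
Level-3 differences are constant, so g has degree 3.
Fitting a degree-3 polynomial gives g(k) = -k³ - k² + 2.
Then g(0) = 2.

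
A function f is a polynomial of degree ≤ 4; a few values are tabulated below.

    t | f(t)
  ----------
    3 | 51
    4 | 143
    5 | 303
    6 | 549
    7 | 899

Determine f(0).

First differences: 92, 160, 246, 350. Second differences: 68, 86, 104. Third differences: 18, 18.
Level-3 differences are constant, so f has degree 3.
Fitting a degree-3 polynomial gives f(t) = 3t³ - 2t² - 5t + 3.
Then f(0) = 3.

3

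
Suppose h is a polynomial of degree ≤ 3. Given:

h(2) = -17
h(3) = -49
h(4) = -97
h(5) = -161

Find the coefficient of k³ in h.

0

Write h(k) = ak³ + bk² + ck + d; the 4 given values yield a linear system in the 4 coefficients.
Solving, the leading coefficient vanishes, and h(k) = -8k² + 8k - 1.
The coefficient of k³ is 0.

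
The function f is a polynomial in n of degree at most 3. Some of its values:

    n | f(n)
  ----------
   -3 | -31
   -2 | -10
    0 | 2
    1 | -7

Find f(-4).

-62

Write f(n) = an³ + bn² + cn + d; the 4 given values yield a linear system in the 4 coefficients.
Solving, the leading coefficient vanishes, and f(n) = -5n² - 4n + 2.
Then f(-4) = -62.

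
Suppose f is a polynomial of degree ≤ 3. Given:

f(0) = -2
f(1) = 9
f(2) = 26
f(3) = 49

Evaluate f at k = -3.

1

First differences: 11, 17, 23. Second differences: 6, 6.
Level-2 differences are constant, so f has degree 2.
Fitting a degree-2 polynomial gives f(k) = 3k² + 8k - 2.
Then f(-3) = 1.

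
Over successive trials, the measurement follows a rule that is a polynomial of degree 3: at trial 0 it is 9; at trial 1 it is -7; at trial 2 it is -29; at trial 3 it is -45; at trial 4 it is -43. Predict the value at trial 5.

Write the value at m as T(m).
First differences: -16, -22, -16, 2. Second differences: -6, 6, 18. Third differences: 12, 12.
Level-3 differences are constant, so T has degree 3.
Fitting a degree-3 polynomial gives T(m) = 2m³ - 9m² - 9m + 9.
Then T(5) = -11.

-11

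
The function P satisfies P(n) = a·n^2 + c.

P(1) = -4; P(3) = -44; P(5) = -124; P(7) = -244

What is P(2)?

From P(1) = -4 and P(3) = -44: 1a + c = -4 and 9a + c = -44.
Subtracting: 8a = -40, so a = -5; then c = -4 − (-5)·1 = 1.
So P(n) = -5n² + 1, and P(2) = -19.

-19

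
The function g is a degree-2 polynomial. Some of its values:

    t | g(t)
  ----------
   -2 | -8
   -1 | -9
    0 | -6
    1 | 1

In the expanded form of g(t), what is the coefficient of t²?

First differences: -1, 3, 7. Second differences: 4, 4.
Level-2 differences are constant, so g has degree 2.
Fitting a degree-2 polynomial gives g(t) = 2t² + 5t - 6.
The coefficient of t² is 2.

2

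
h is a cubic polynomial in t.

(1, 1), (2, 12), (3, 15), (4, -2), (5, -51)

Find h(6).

Write h(t) = at³ + bt² + ct + d; the 5 given values yield a linear system in the 4 coefficients.
Solving, h(t) = -2t³ + 8t² + t - 6.
Then h(6) = -144.

-144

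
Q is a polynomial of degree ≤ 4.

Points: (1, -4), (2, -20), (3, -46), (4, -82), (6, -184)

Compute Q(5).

-128

Write Q(x) = ax^4 + bx³ + cx² + dx + e; the 5 given values yield a linear system in the 5 coefficients.
Solving, the top 2 coefficients vanish, and Q(x) = -5x² - x + 2.
Then Q(5) = -128.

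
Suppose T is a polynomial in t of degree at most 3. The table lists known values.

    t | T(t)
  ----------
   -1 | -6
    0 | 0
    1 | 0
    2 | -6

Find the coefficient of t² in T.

-3

First differences: 6, 0, -6. Second differences: -6, -6.
Level-2 differences are constant, so T has degree 2.
Fitting a degree-2 polynomial gives T(t) = -3t² + 3t.
The coefficient of t² is -3.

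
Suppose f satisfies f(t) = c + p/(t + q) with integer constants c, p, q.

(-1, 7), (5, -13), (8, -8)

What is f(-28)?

-2

(f(t) − c)(t + q) = p for each data point; the three points give a linear system in c and q, then p follows.
Solving: c = -3, q = -2, p = -30, so f(t) = -3 − 30/(t − 2).
Then f(-28) = -3 − 30/(-30) = -2.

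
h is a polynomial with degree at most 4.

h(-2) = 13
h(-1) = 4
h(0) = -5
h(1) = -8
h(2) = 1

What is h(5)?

160

First differences: -9, -9, -3, 9. Second differences: 0, 6, 12. Third differences: 6, 6.
Level-3 differences are constant, so h has degree 3.
Fitting a degree-3 polynomial gives h(t) = t³ + 3t² - 7t - 5.
Then h(5) = 160.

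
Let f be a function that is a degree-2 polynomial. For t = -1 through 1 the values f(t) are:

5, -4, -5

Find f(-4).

80

Write f(t) = at² + bt + c; the 3 given values yield a linear system in the 3 coefficients.
Solving, f(t) = 4t² - 5t - 4.
Then f(-4) = 80.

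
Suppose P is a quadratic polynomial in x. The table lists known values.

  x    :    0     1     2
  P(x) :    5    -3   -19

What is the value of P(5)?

Write P(x) = ax² + bx + c; the 3 given values yield a linear system in the 3 coefficients.
Solving, P(x) = -4x² - 4x + 5.
Then P(5) = -115.

-115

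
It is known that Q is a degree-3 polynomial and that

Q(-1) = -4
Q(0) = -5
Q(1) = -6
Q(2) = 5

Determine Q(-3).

Write Q(x) = ax³ + bx² + cx + d; the 4 given values yield a linear system in the 4 coefficients.
Solving, Q(x) = 2x³ - 3x - 5.
Then Q(-3) = -50.

-50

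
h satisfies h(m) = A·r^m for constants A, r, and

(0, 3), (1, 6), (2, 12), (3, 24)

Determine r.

Consecutive ratio: 6/3 = 2, and 12/6 = 2, so r = 2.
Then A·2^0 = 3 gives A = 3, and h(m) = 3·2^m.

2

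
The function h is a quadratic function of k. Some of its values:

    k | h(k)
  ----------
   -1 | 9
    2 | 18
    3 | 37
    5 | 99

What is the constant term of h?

4

Write h(k) = ak² + bk + c; the 4 given values yield a linear system in the 3 coefficients.
Solving, h(k) = 4k² - k + 4.
The constant term is h(0) = 4.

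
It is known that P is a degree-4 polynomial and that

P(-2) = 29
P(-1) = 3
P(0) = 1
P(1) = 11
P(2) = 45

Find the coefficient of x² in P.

Write P(x) = ax^4 + bx³ + cx² + dx + e; the 5 given values yield a linear system in the 5 coefficients.
Solving, P(x) = x^4 + 5x² + 4x + 1.
The coefficient of x² is 5.

5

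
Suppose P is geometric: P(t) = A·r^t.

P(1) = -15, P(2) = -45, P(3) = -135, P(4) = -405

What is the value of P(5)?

-1215

Consecutive ratio: -45/(-15) = 3, and -135/(-45) = 3, so r = 3.
Then A·3^1 = -15 gives A = -5, and P(t) = -5·3^t.
P(5) = -5·3^5 = -1215.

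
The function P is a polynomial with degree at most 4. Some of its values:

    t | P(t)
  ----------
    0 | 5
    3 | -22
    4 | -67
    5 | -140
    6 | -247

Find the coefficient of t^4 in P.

Write P(t) = at^4 + bt³ + ct² + dt + e; the 5 given values yield a linear system in the 5 coefficients.
Solving, the leading coefficient vanishes, and P(t) = -t³ - 2t² + 6t + 5.
The coefficient of t^4 is 0.

0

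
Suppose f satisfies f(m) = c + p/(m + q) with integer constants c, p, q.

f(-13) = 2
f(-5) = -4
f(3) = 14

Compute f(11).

(f(m) − c)(m + q) = p for each data point; the three points give a linear system in c and q, then p follows.
Solving: c = 5, q = 1, p = 36, so f(m) = 5 + 36/(m + 1).
Then f(11) = 5 + 36/12 = 8.

8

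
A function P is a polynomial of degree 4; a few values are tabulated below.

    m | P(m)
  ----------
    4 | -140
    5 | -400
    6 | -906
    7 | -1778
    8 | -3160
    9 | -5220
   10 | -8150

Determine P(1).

4

First differences: -260, -506, -872, -1382, -2060, -2930. Second differences: -246, -366, -510, -678, -870. Third differences: -120, -144, -168, -192. Fourth differences: -24, -24, -24.
Level-4 differences are constant, so P has degree 4.
Fitting a degree-4 polynomial gives P(m) = -m^4 + 2m³ - 2m² + 5m.
Then P(1) = 4.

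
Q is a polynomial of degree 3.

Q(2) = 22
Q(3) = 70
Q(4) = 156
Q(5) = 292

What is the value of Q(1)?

Write Q(x) = ax³ + bx² + cx + d; the 4 given values yield a linear system in the 4 coefficients.
Solving, Q(x) = 2x³ + x² + 5x - 8.
Then Q(1) = 0.

0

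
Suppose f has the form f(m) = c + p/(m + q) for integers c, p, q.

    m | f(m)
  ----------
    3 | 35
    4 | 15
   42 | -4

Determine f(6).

(f(m) − c)(m + q) = p for each data point; the three points give a linear system in c and q, then p follows.
Solving: c = -5, q = -2, p = 40, so f(m) = -5 + 40/(m − 2).
Then f(6) = -5 + 40/4 = 5.

5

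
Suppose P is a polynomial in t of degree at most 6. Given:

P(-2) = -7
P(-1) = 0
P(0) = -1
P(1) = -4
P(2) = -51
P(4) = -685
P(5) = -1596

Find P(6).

Write P(t) = at^6 + bt^5 + ct^4 + dt³ + et² + pt + q; the 7 given values yield a linear system in the 7 coefficients.
Solving, the top 2 coefficients vanish, and P(t) = -2t^4 - 3t³ + t² + t - 1.
Then P(6) = -3199.

-3199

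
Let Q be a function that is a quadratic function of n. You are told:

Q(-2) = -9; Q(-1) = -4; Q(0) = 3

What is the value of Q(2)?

23

Write Q(n) = an² + bn + c; the 3 given values yield a linear system in the 3 coefficients.
Solving, Q(n) = n² + 8n + 3.
Then Q(2) = 23.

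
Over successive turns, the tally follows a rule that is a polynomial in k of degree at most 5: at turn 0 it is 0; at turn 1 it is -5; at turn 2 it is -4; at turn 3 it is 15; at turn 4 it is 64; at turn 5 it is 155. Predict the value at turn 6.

300

Write the value at k as Q(k).
Write Q(k) = ak^5 + bk^4 + ck³ + dk² + ek + p; the 6 given values yield a linear system in the 6 coefficients.
Solving, the top 2 coefficients vanish, and Q(k) = 2k³ - 3k² - 4k.
Then Q(6) = 300.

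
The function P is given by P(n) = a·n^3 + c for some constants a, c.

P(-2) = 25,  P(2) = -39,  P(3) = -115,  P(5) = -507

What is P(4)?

-263

From P(-2) = 25 and P(2) = -39: -8a + c = 25 and 8a + c = -39.
Subtracting: 16a = -64, so a = -4; then c = 25 − (-4)·(-8) = -7.
So P(n) = -4n³ − 7, and P(4) = -263.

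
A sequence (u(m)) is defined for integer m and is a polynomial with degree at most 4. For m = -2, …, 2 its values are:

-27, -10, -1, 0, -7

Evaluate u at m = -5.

-126

First differences: 17, 9, 1, -7. Second differences: -8, -8, -8.
Level-2 differences are constant, so u has degree 2.
Fitting a degree-2 polynomial gives u(m) = -4m² + 5m - 1.
Then u(-5) = -126.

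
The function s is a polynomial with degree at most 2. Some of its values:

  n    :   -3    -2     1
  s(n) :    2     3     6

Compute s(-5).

Write s(n) = an² + bn + c; the 3 given values yield a linear system in the 3 coefficients.
Solving, the leading coefficient vanishes, and s(n) = n + 5.
Then s(-5) = 0.

0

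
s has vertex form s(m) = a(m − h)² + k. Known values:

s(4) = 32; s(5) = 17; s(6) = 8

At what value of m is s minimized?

First differences -15, -9; second difference 6 = 2a, so a = 3.
Expanding, the m-coefficient is −2ah = -6h; matching it to the data gives h = 7, and then k = 5.
So s(m) = 3(m − 7)² + 5.
Hence h = 7.

7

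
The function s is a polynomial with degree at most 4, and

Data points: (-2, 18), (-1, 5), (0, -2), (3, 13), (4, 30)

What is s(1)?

Write s(n) = an^4 + bn³ + cn² + dn + e; the 5 given values yield a linear system in the 5 coefficients.
Solving, the top 2 coefficients vanish, and s(n) = 3n² - 4n - 2.
Then s(1) = -3.

-3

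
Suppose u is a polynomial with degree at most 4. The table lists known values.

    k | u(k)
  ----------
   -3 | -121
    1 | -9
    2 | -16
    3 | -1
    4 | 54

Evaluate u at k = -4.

-274

Write u(k) = ak^4 + bk³ + ck² + dk + e; the 5 given values yield a linear system in the 5 coefficients.
Solving, the leading coefficient vanishes, and u(k) = 3k³ - 7k² - 7k + 2.
Then u(-4) = -274.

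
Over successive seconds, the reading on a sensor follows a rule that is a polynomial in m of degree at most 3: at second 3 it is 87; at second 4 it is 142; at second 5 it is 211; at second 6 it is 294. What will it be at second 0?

Write the value at m as s(m).
First differences: 55, 69, 83. Second differences: 14, 14.
Level-2 differences are constant, so s has degree 2.
Fitting a degree-2 polynomial gives s(m) = 7m² + 6m + 6.
Then s(0) = 6.

6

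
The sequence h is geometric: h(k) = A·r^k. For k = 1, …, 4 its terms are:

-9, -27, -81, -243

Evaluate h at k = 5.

Consecutive ratio: -27/(-9) = 3, and -81/(-27) = 3, so r = 3.
Then A·3^1 = -9 gives A = -3, and h(k) = -3·3^k.
h(5) = -3·3^5 = -729.

-729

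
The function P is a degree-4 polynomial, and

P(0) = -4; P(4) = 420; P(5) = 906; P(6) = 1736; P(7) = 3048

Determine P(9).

7790

Write P(m) = am^4 + bm³ + cm² + dm + e; the 5 given values yield a linear system in the 5 coefficients.
Solving, P(m) = m^4 + m³ + 6m² + 2m - 4.
Then P(9) = 7790.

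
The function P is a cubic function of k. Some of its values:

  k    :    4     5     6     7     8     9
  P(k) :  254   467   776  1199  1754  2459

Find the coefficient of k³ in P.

First differences: 213, 309, 423, 555, 705. Second differences: 96, 114, 132, 150. Third differences: 18, 18, 18.
Level-3 differences are constant, so P has degree 3.
Fitting a degree-3 polynomial gives P(k) = 3k³ + 3k² + 3k + 2.
The coefficient of k³ is 3.

3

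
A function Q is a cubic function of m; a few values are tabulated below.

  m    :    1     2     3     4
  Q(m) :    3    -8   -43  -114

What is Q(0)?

Write Q(m) = am³ + bm² + cm + d; the 4 given values yield a linear system in the 4 coefficients.
Solving, Q(m) = -2m³ + 3m + 2.
The constant term is Q(0) = 2.

2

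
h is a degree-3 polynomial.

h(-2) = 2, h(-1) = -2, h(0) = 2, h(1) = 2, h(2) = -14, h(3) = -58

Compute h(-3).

26

Write h(k) = ak³ + bk² + ck + d; the 6 given values yield a linear system in the 4 coefficients.
Solving, h(k) = -2k³ - 2k² + 4k + 2.
Then h(-3) = 26.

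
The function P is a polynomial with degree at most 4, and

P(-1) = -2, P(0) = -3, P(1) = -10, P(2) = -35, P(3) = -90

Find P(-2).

Write P(m) = am^4 + bm³ + cm² + dm + e; the 5 given values yield a linear system in the 5 coefficients.
Solving, the leading coefficient vanishes, and P(m) = -2m³ - 3m² - 2m - 3.
Then P(-2) = 5.

5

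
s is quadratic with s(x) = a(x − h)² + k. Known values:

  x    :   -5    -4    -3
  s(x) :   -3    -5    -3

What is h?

First differences -2, 2; second difference 4 = 2a, so a = 2.
Expanding, the x-coefficient is −2ah = -4h; matching it to the data gives h = -4, and then k = -5.
So s(x) = 2(x + 4)² − 5.
Hence h = -4.

-4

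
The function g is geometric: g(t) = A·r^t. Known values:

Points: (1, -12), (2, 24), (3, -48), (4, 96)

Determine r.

-2

Consecutive ratio: 24/(-12) = -2, and -48/24 = -2, so r = -2.
Then A·(-2)^1 = -12 gives A = 6, and g(t) = 6·(-2)^t.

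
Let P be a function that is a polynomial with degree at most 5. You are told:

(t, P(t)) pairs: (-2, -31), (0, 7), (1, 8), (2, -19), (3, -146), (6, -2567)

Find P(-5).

-1258

Write P(t) = at^5 + bt^4 + ct³ + dt² + et + p; the 6 given values yield a linear system in the 6 coefficients.
Solving, the leading coefficient vanishes, and P(t) = -2t^4 + 3t + 7.
Then P(-5) = -1258.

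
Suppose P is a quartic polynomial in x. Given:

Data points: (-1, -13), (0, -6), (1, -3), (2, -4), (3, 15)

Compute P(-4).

302

Write P(x) = ax^4 + bx³ + cx² + dx + e; the 5 given values yield a linear system in the 5 coefficients.
Solving, P(x) = x^4 - 2x³ - 3x² + 7x - 6.
Then P(-4) = 302.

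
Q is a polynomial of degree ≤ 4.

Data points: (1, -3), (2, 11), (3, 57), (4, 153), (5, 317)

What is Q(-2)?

Write Q(x) = ax^4 + bx³ + cx² + dx + e; the 5 given values yield a linear system in the 5 coefficients.
Solving, the leading coefficient vanishes, and Q(x) = 3x³ - 2x² - x - 3.
Then Q(-2) = -33.

-33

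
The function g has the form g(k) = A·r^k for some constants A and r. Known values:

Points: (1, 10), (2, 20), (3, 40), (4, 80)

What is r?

Consecutive ratio: 20/10 = 2, and 40/20 = 2, so r = 2.
Then A·2^1 = 10 gives A = 5, and g(k) = 5·2^k.

2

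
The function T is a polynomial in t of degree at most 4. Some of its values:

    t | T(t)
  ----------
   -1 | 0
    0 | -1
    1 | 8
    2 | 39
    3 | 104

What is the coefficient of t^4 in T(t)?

First differences: -1, 9, 31, 65. Second differences: 10, 22, 34. Third differences: 12, 12.
Level-3 differences are constant, so T has degree 3.
Fitting a degree-3 polynomial gives T(t) = 2t³ + 5t² + 2t - 1.
The coefficient of t^4 is 0.

0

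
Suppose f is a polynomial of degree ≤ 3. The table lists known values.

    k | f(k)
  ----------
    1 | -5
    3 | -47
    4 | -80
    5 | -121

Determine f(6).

-170

Write f(k) = ak³ + bk² + ck + d; the 4 given values yield a linear system in the 4 coefficients.
Solving, the leading coefficient vanishes, and f(k) = -4k² - 5k + 4.
Then f(6) = -170.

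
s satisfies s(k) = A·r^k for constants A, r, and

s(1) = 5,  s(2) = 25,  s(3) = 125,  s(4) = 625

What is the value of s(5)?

3125

Consecutive ratio: 25/5 = 5, and 125/25 = 5, so r = 5.
Then A·5^1 = 5 gives A = 1, and s(k) = 1·5^k.
s(5) = 1·5^5 = 3125.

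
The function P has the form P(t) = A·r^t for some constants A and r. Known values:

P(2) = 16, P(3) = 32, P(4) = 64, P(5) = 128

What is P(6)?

256

Consecutive ratio: 32/16 = 2, and 64/32 = 2, so r = 2.
Then A·2^2 = 16 gives A = 4, and P(t) = 4·2^t.
P(6) = 4·2^6 = 256.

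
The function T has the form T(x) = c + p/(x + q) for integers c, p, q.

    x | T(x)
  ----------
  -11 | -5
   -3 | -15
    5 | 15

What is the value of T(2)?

60

(T(x) − c)(x + q) = p for each data point; the three points give a linear system in c and q, then p follows.
Solving: c = 0, q = -1, p = 60, so T(x) = 60/(x − 1).
Then T(2) = 0 + 60/1 = 60.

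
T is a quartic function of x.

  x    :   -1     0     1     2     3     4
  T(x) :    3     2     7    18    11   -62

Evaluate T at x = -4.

First differences: -1, 5, 11, -7, -73. Second differences: 6, 6, -18, -66. Third differences: 0, -24, -48. Fourth differences: -24, -24.
Level-4 differences are constant, so T has degree 4.
Fitting a degree-4 polynomial gives T(x) = -x^4 + 2x³ + 4x² + 2.
Then T(-4) = -318.

-318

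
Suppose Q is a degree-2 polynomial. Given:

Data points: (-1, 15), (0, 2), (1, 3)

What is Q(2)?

18

Write Q(t) = at² + bt + c; the 3 given values yield a linear system in the 3 coefficients.
Solving, Q(t) = 7t² - 6t + 2.
Then Q(2) = 18.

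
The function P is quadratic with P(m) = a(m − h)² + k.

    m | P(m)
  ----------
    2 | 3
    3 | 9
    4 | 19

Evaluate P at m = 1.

1

First differences 6, 10; second difference 4 = 2a, so a = 2.
Expanding, the m-coefficient is −2ah = -4h; matching it to the data gives h = 1, and then k = 1.
So P(m) = 2(m − 1)² + 1.
P(1) = 2·0² + 1 = 1.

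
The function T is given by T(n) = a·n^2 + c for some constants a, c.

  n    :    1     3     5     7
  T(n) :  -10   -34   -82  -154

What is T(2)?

-19

From T(1) = -10 and T(3) = -34: 1a + c = -10 and 9a + c = -34.
Subtracting: 8a = -24, so a = -3; then c = -10 − (-3)·1 = -7.
So T(n) = -3n² − 7, and T(2) = -19.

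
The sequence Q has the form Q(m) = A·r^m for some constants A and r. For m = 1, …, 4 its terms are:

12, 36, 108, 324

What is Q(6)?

2916

Consecutive ratio: 36/12 = 3, and 108/36 = 3, so r = 3.
Then A·3^1 = 12 gives A = 4, and Q(m) = 4·3^m.
Q(6) = 4·3^6 = 2916.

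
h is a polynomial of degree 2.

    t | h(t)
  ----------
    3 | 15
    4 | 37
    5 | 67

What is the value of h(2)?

Write h(t) = at² + bt + c; the 3 given values yield a linear system in the 3 coefficients.
Solving, h(t) = 4t² - 6t - 3.
Then h(2) = 1.

1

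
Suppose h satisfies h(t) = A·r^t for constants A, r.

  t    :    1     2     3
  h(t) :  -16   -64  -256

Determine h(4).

-1024

Consecutive ratio: -64/(-16) = 4, and -256/(-64) = 4, so r = 4.
Then A·4^1 = -16 gives A = -4, and h(t) = -4·4^t.
h(4) = -4·4^4 = -1024.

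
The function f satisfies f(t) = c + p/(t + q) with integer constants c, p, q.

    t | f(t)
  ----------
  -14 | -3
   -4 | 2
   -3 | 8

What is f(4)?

(f(t) − c)(t + q) = p for each data point; the three points give a linear system in c and q, then p follows.
Solving: c = -4, q = 2, p = -12, so f(t) = -4 − 12/(t + 2).
Then f(4) = -4 − 12/6 = -6.

-6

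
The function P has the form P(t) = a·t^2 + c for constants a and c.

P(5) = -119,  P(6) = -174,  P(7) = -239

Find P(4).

-74

From P(5) = -119 and P(6) = -174: 25a + c = -119 and 36a + c = -174.
Subtracting: 11a = -55, so a = -5; then c = -119 − (-5)·25 = 6.
So P(t) = -5t² + 6, and P(4) = -74.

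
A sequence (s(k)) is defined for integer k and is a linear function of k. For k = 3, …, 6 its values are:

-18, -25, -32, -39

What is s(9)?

Write s(k) = ak + b; the 4 given values yield a linear system in the 2 coefficients.
Solving, s(k) = -7k + 3.
Then s(9) = -60.

-60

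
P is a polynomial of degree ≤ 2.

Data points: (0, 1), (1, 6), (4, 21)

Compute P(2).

Write P(t) = at² + bt + c; the 3 given values yield a linear system in the 3 coefficients.
Solving, the leading coefficient vanishes, and P(t) = 5t + 1.
Then P(2) = 11.

11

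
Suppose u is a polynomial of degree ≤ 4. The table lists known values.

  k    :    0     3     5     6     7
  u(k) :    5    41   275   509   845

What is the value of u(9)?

1895

Write u(k) = ak^4 + bk³ + ck² + dk + e; the 5 given values yield a linear system in the 5 coefficients.
Solving, the leading coefficient vanishes, and u(k) = 3k³ - 3k² - 6k + 5.
Then u(9) = 1895.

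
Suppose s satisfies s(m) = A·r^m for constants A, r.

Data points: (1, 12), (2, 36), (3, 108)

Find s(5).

972

Consecutive ratio: 36/12 = 3, and 108/36 = 3, so r = 3.
Then A·3^1 = 12 gives A = 4, and s(m) = 4·3^m.
s(5) = 4·3^5 = 972.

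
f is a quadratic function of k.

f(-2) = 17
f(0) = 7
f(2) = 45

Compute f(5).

192

Write f(k) = ak² + bk + c; the 3 given values yield a linear system in the 3 coefficients.
Solving, f(k) = 6k² + 7k + 7.
Then f(5) = 192.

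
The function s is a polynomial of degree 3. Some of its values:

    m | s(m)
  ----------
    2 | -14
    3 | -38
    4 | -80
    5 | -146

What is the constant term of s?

4

Write s(m) = am³ + bm² + cm + d; the 4 given values yield a linear system in the 4 coefficients.
Solving, s(m) = -m³ - 5m + 4.
The constant term is s(0) = 4.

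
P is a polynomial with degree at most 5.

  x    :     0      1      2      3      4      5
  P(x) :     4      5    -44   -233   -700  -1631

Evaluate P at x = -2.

-28

Write P(x) = ax^5 + bx^4 + cx³ + dx² + ex + p; the 6 given values yield a linear system in the 6 coefficients.
Solving, the leading coefficient vanishes, and P(x) = -2x^4 - 3x³ - 2x² + 8x + 4.
Then P(-2) = -28.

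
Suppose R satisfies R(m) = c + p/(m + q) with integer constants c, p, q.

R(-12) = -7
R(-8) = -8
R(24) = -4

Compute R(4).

(R(m) − c)(m + q) = p for each data point; the three points give a linear system in c and q, then p follows.
Solving: c = -5, q = 0, p = 24, so R(m) = -5 + 24/(m + 0).
Then R(4) = -5 + 24/4 = 1.

1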